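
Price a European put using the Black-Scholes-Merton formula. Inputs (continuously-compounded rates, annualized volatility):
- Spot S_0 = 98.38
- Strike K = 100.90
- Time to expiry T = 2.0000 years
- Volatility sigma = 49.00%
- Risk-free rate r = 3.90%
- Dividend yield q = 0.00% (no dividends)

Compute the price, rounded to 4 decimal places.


Answer: Price = 23.5250

Derivation:
d1 = (ln(S/K) + (r - q + 0.5*sigma^2) * T) / (sigma * sqrt(T)) = 0.42254335
d2 = d1 - sigma * sqrt(T) = -0.27042129
exp(-rT) = 0.92496443; exp(-qT) = 1.00000000
P = K * exp(-rT) * N(-d2) - S_0 * exp(-qT) * N(-d1)
N(-d1) = 0.33631423; N(-d2) = 0.60658192
P = 100.9000 * 0.92496443 * 0.60658192 - 98.3800 * 1.00000000 * 0.33631423 = 23.5250


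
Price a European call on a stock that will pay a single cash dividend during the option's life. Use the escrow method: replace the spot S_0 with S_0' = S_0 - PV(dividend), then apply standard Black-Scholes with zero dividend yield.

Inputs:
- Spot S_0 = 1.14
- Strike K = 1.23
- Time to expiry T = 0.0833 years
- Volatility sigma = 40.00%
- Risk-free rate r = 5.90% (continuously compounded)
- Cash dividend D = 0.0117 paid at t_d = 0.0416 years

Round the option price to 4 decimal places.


Answer: Price = 0.0192

Derivation:
PV(D) = D * exp(-r * t_d) = 0.0117 * 0.99754861 = 0.01167132
S_0' = S_0 - PV(D) = 1.1400 - 0.01167132 = 1.12832868
d1 = (ln(S_0'/K) + (r + sigma^2/2)*T) / (sigma*sqrt(T)) = -0.64703286
d2 = d1 - sigma*sqrt(T) = -0.76247981
exp(-rT) = 0.99509736
N(d1) = 0.25880534; N(d2) = 0.22288684
C = S_0' * N(d1) - K * exp(-rT) * N(d2) = 1.12832868 * 0.25880534 - 1.2300 * 0.99509736 * 0.22288684 = 0.0192


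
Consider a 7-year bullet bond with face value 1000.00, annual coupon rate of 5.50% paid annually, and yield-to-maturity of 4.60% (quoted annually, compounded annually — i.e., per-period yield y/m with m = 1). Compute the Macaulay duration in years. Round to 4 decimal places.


Coupon per period c = face * coupon_rate / m = 55.000000
Periods per year m = 1; per-period yield y/m = 0.046000
Number of cashflows N = 7
Cashflows (t years, CF_t, discount factor 1/(1+y/m)^(m*t), PV):
  t = 1.0000: CF_t = 55.000000, DF = 0.956023, PV = 52.581262
  t = 2.0000: CF_t = 55.000000, DF = 0.913980, PV = 50.268893
  t = 3.0000: CF_t = 55.000000, DF = 0.873786, PV = 48.058215
  t = 4.0000: CF_t = 55.000000, DF = 0.835359, PV = 45.944756
  t = 5.0000: CF_t = 55.000000, DF = 0.798623, PV = 43.924241
  t = 6.0000: CF_t = 55.000000, DF = 0.763501, PV = 41.992582
  t = 7.0000: CF_t = 1055.000000, DF = 0.729925, PV = 770.070821
Price P = sum_t PV_t = 1052.840771
Macaulay numerator sum_t t * PV_t:
  t * PV_t at t = 1.0000: 52.581262
  t * PV_t at t = 2.0000: 100.537786
  t * PV_t at t = 3.0000: 144.174645
  t * PV_t at t = 4.0000: 183.779025
  t * PV_t at t = 5.0000: 219.621206
  t * PV_t at t = 6.0000: 251.955494
  t * PV_t at t = 7.0000: 5390.495750
Macaulay duration D = (sum_t t * PV_t) / P = 6343.145167 / 1052.840771 = 6.024791

Answer: Macaulay duration = 6.0248 years


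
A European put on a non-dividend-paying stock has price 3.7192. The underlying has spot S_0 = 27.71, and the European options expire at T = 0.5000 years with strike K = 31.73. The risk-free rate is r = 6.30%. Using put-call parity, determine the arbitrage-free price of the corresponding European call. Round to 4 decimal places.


Put-call parity: C - P = S_0 * exp(-qT) - K * exp(-rT).
S_0 * exp(-qT) = 27.7100 * 1.00000000 = 27.71000000
K * exp(-rT) = 31.7300 * 0.96899096 = 30.74608305
C = P + S*exp(-qT) - K*exp(-rT)
C = 3.7192 + 27.71000000 - 30.74608305 = 0.6831

Answer: Call price = 0.6831


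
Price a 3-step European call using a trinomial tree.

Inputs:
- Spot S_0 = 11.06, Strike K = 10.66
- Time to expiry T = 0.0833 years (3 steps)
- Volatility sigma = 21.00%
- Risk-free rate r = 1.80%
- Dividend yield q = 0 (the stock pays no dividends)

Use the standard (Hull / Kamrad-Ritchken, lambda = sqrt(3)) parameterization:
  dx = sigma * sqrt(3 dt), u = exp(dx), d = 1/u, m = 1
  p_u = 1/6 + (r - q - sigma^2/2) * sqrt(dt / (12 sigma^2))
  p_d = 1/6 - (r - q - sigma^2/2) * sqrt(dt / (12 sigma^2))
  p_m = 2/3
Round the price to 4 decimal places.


dt = T/N = 0.027767; dx = sigma*sqrt(3*dt) = 0.060610
u = exp(dx) = 1.062484; d = 1/u = 0.941191
p_u = 0.165739, p_m = 0.666667, p_d = 0.167594
Discount per step: exp(-r*dt) = 0.999500
Stock lattice S(k, j) with j the centered position index:
  k=0: S(0,+0) = 11.0600
  k=1: S(1,-1) = 10.4096; S(1,+0) = 11.0600; S(1,+1) = 11.7511
  k=2: S(2,-2) = 9.7974; S(2,-1) = 10.4096; S(2,+0) = 11.0600; S(2,+1) = 11.7511; S(2,+2) = 12.4853
  k=3: S(3,-3) = 9.2212; S(3,-2) = 9.7974; S(3,-1) = 10.4096; S(3,+0) = 11.0600; S(3,+1) = 11.7511; S(3,+2) = 12.4853; S(3,+3) = 13.2655
Terminal payoffs V(N, j) = max(S_T - K, 0):
  V(3,-3) = 0.000000; V(3,-2) = 0.000000; V(3,-1) = 0.000000; V(3,+0) = 0.400000; V(3,+1) = 1.091074; V(3,+2) = 1.825329; V(3,+3) = 2.605464
Backward induction: V(k, j) = exp(-r*dt) * [p_u * V(k+1, j+1) + p_m * V(k+1, j) + p_d * V(k+1, j-1)]
  V(2,-2) = exp(-r*dt) * [p_u*0.000000 + p_m*0.000000 + p_d*0.000000] = 0.000000
  V(2,-1) = exp(-r*dt) * [p_u*0.400000 + p_m*0.000000 + p_d*0.000000] = 0.066262
  V(2,+0) = exp(-r*dt) * [p_u*1.091074 + p_m*0.400000 + p_d*0.000000] = 0.447277
  V(2,+1) = exp(-r*dt) * [p_u*1.825329 + p_m*1.091074 + p_d*0.400000] = 1.096401
  V(2,+2) = exp(-r*dt) * [p_u*2.605464 + p_m*1.825329 + p_d*1.091074] = 1.830656
  V(1,-1) = exp(-r*dt) * [p_u*0.447277 + p_m*0.066262 + p_d*0.000000] = 0.118247
  V(1,+0) = exp(-r*dt) * [p_u*1.096401 + p_m*0.447277 + p_d*0.066262] = 0.490761
  V(1,+1) = exp(-r*dt) * [p_u*1.830656 + p_m*1.096401 + p_d*0.447277] = 1.108751
  V(0,+0) = exp(-r*dt) * [p_u*1.108751 + p_m*0.490761 + p_d*0.118247] = 0.530489

Answer: Price = V(0,0) = 0.5305


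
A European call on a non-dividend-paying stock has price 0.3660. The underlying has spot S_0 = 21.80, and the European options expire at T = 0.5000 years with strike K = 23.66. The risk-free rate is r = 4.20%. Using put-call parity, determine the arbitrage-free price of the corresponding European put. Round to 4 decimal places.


Put-call parity: C - P = S_0 * exp(-qT) - K * exp(-rT).
S_0 * exp(-qT) = 21.8000 * 1.00000000 = 21.80000000
K * exp(-rT) = 23.6600 * 0.97921896 = 23.16832070
P = C - S*exp(-qT) + K*exp(-rT)
P = 0.3660 - 21.80000000 + 23.16832070 = 1.7343

Answer: Put price = 1.7343


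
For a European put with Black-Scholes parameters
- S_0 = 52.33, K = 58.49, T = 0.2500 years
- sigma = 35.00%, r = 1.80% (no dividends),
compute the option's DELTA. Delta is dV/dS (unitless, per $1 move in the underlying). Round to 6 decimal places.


d1 = -0.5227055947; d2 = -0.6977055947
phi(d1) = 0.3480012864; exp(-qT) = 1.0000000000; exp(-rT) = 0.9955101098
N(-d1) = 0.6994104278
Delta = -exp(-qT) * N(-d1) = -1.0000000000 * 0.6994104278 = -0.699410

Answer: Delta = -0.699410


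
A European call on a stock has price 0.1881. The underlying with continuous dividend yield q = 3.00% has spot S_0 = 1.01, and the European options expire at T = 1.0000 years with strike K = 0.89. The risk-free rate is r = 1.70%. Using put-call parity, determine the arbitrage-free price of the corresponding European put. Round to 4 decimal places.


Put-call parity: C - P = S_0 * exp(-qT) - K * exp(-rT).
S_0 * exp(-qT) = 1.0100 * 0.97044553 = 0.98014999
K * exp(-rT) = 0.8900 * 0.98314368 = 0.87499788
P = C - S*exp(-qT) + K*exp(-rT)
P = 0.1881 - 0.98014999 + 0.87499788 = 0.0829

Answer: Put price = 0.0829


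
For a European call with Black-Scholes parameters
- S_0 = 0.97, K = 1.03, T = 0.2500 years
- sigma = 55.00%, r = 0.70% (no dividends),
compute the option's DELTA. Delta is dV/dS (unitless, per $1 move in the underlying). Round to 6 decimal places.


Answer: Delta = 0.470353

Derivation:
d1 = -0.0743836717; d2 = -0.3493836717
phi(d1) = 0.3978401456; exp(-qT) = 1.0000000000; exp(-rT) = 0.9982515304
N(d1) = 0.4703525504
Delta = exp(-qT) * N(d1) = 1.0000000000 * 0.4703525504 = 0.470353


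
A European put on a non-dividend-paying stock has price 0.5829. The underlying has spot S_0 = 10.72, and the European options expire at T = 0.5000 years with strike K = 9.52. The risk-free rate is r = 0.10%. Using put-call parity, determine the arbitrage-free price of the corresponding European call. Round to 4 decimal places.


Answer: Call price = 1.7877

Derivation:
Put-call parity: C - P = S_0 * exp(-qT) - K * exp(-rT).
S_0 * exp(-qT) = 10.7200 * 1.00000000 = 10.72000000
K * exp(-rT) = 9.5200 * 0.99950012 = 9.51524119
C = P + S*exp(-qT) - K*exp(-rT)
C = 0.5829 + 10.72000000 - 9.51524119 = 1.7877


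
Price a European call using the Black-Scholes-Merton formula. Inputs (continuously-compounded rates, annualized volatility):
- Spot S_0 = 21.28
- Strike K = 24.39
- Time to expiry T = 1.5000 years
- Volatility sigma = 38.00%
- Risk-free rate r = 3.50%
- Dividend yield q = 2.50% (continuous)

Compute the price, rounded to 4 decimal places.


Answer: Price = 2.8253

Derivation:
d1 = (ln(S/K) + (r - q + 0.5*sigma^2) * T) / (sigma * sqrt(T)) = -0.02815957
d2 = d1 - sigma * sqrt(T) = -0.49356262
exp(-rT) = 0.94885432; exp(-qT) = 0.96319442
C = S_0 * exp(-qT) * N(d1) - K * exp(-rT) * N(d2)
N(d1) = 0.48876744; N(d2) = 0.31080755
C = 21.2800 * 0.96319442 * 0.48876744 - 24.3900 * 0.94885432 * 0.31080755 = 2.8253


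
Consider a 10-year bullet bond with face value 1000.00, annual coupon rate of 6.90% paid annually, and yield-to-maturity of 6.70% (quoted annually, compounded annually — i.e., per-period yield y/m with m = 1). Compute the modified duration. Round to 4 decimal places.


Coupon per period c = face * coupon_rate / m = 69.000000
Periods per year m = 1; per-period yield y/m = 0.067000
Number of cashflows N = 10
Cashflows (t years, CF_t, discount factor 1/(1+y/m)^(m*t), PV):
  t = 1.0000: CF_t = 69.000000, DF = 0.937207, PV = 64.667291
  t = 2.0000: CF_t = 69.000000, DF = 0.878357, PV = 60.606646
  t = 3.0000: CF_t = 69.000000, DF = 0.823203, PV = 56.800980
  t = 4.0000: CF_t = 69.000000, DF = 0.771511, PV = 53.234283
  t = 5.0000: CF_t = 69.000000, DF = 0.723066, PV = 49.891550
  t = 6.0000: CF_t = 69.000000, DF = 0.677663, PV = 46.758716
  t = 7.0000: CF_t = 69.000000, DF = 0.635110, PV = 43.822601
  t = 8.0000: CF_t = 69.000000, DF = 0.595230, PV = 41.070854
  t = 9.0000: CF_t = 69.000000, DF = 0.557854, PV = 38.491897
  t = 10.0000: CF_t = 1069.000000, DF = 0.522824, PV = 558.899230
Price P = sum_t PV_t = 1014.244049
First compute Macaulay numerator sum_t t * PV_t:
  t * PV_t at t = 1.0000: 64.667291
  t * PV_t at t = 2.0000: 121.213292
  t * PV_t at t = 3.0000: 170.402941
  t * PV_t at t = 4.0000: 212.937134
  t * PV_t at t = 5.0000: 249.457748
  t * PV_t at t = 6.0000: 280.552294
  t * PV_t at t = 7.0000: 306.758210
  t * PV_t at t = 8.0000: 328.566833
  t * PV_t at t = 9.0000: 346.427074
  t * PV_t at t = 10.0000: 5588.992296
Macaulay duration D = 7669.975115 / 1014.244049 = 7.562258
Modified duration = D / (1 + y/m) = 7.562258 / (1 + 0.067000) = 7.087402

Answer: Modified duration = 7.0874


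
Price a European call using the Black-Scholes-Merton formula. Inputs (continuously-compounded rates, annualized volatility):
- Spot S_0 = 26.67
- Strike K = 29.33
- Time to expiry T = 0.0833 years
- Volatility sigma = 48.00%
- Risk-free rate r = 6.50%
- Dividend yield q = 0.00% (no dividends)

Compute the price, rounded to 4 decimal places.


d1 = (ln(S/K) + (r - q + 0.5*sigma^2) * T) / (sigma * sqrt(T)) = -0.57790526
d2 = d1 - sigma * sqrt(T) = -0.71644161
exp(-rT) = 0.99460013; exp(-qT) = 1.00000000
C = S_0 * exp(-qT) * N(d1) - K * exp(-rT) * N(d2)
N(d1) = 0.28166404; N(d2) = 0.23685936
C = 26.6700 * 1.00000000 * 0.28166404 - 29.3300 * 0.99460013 * 0.23685936 = 0.6024

Answer: Price = 0.6024


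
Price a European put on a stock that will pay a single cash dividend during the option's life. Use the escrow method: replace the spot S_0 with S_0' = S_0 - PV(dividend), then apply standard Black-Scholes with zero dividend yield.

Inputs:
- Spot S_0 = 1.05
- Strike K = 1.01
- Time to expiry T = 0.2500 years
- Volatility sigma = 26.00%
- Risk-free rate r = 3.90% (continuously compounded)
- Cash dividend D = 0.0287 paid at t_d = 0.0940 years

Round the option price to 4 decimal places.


Answer: Price = 0.0425

Derivation:
PV(D) = D * exp(-r * t_d) = 0.0287 * 0.99634071 = 0.02859498
S_0' = S_0 - PV(D) = 1.0500 - 0.02859498 = 1.02140502
d1 = (ln(S_0'/K) + (r + sigma^2/2)*T) / (sigma*sqrt(T)) = 0.22637554
d2 = d1 - sigma*sqrt(T) = 0.09637554
exp(-rT) = 0.99029738
N(-d1) = 0.41045467; N(-d2) = 0.46161116
P = K * exp(-rT) * N(-d2) - S_0' * N(-d1) = 1.0100 * 0.99029738 * 0.46161116 - 1.02140502 * 0.41045467 = 0.0425


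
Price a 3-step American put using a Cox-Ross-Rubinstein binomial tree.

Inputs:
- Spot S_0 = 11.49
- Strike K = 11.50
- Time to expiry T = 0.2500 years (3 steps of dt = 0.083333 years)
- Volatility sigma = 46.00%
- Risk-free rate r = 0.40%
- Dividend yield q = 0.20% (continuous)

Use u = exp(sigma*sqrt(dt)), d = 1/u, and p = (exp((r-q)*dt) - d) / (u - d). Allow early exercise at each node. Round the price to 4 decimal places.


dt = T/N = 0.083333
u = exp(sigma*sqrt(dt)) = 1.142011; d = 1/u = 0.875648
p = (exp((r-q)*dt) - d) / (u - d) = 0.467477
Discount per step: exp(-r*dt) = 0.999667
Stock lattice S(k, i) with i counting down-moves:
  k=0: S(0,0) = 11.4900
  k=1: S(1,0) = 13.1217; S(1,1) = 10.0612
  k=2: S(2,0) = 14.9851; S(2,1) = 11.4900; S(2,2) = 8.8101
  k=3: S(3,0) = 17.1132; S(3,1) = 13.1217; S(3,2) = 10.0612; S(3,3) = 7.7145
Terminal payoffs V(N, i) = max(K - S_T, 0):
  V(3,0) = 0.000000; V(3,1) = 0.000000; V(3,2) = 1.438799; V(3,3) = 3.785471
Backward induction: V(k, i) = exp(-r*dt) * [p * V(k+1, i) + (1-p) * V(k+1, i+1)]; then take max(V_cont, immediate exercise) for American.
  V(2,0) = exp(-r*dt) * [p*0.000000 + (1-p)*0.000000] = 0.000000; exercise = 0.000000; V(2,0) = max -> 0.000000
  V(2,1) = exp(-r*dt) * [p*0.000000 + (1-p)*1.438799] = 0.765939; exercise = 0.010000; V(2,1) = max -> 0.765939
  V(2,2) = exp(-r*dt) * [p*1.438799 + (1-p)*3.785471] = 2.687560; exercise = 2.689925; V(2,2) = max -> 2.689925
  V(1,0) = exp(-r*dt) * [p*0.000000 + (1-p)*0.765939] = 0.407744; exercise = 0.000000; V(1,0) = max -> 0.407744
  V(1,1) = exp(-r*dt) * [p*0.765939 + (1-p)*2.689925] = 1.789909; exercise = 1.438799; V(1,1) = max -> 1.789909
  V(0,0) = exp(-r*dt) * [p*0.407744 + (1-p)*1.789909] = 1.143398; exercise = 0.010000; V(0,0) = max -> 1.143398

Answer: Price = V(0,0) = 1.1434


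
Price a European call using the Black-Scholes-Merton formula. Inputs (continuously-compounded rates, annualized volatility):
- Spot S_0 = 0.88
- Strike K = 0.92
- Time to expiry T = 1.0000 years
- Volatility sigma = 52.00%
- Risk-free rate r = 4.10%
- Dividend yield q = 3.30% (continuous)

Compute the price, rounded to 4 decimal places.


d1 = (ln(S/K) + (r - q + 0.5*sigma^2) * T) / (sigma * sqrt(T)) = 0.18990046
d2 = d1 - sigma * sqrt(T) = -0.33009954
exp(-rT) = 0.95982913; exp(-qT) = 0.96753856
C = S_0 * exp(-qT) * N(d1) - K * exp(-rT) * N(d2)
N(d1) = 0.57530643; N(d2) = 0.37066237
C = 0.8800 * 0.96753856 * 0.57530643 - 0.9200 * 0.95982913 * 0.37066237 = 0.1625

Answer: Price = 0.1625


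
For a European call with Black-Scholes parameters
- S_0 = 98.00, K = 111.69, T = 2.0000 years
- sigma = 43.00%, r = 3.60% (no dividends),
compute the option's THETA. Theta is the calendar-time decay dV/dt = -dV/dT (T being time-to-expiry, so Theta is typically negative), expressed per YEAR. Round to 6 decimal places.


d1 = 0.2074294489; d2 = -0.4006823830
phi(d1) = 0.3904513031; exp(-qT) = 1.0000000000; exp(-rT) = 0.9305308958
Theta = -S*exp(-qT)*phi(d1)*sigma/(2*sqrt(T)) - r*K*exp(-rT)*N(d2) + q*S*exp(-qT)*N(d1)
N(d1) = 0.5821627571; N(d2) = 0.3443269914; sqrt(T) = 1.4142135624
Term 1 = -98.0000 * 1.0000000000 * 0.3904513031 * 0.4300 / (2 * 1.4142135624) = -5.8172324004
Term 2 = -0.0360 * 111.6900 * 0.9305308958 * 0.3443269914 = -1.2883048949
Term 3 = 0 (no dividend yield, q = 0)
Theta = -5.8172324004 + (-1.2883048949) + (0.0000000000) = -7.105537

Answer: Theta = -7.105537


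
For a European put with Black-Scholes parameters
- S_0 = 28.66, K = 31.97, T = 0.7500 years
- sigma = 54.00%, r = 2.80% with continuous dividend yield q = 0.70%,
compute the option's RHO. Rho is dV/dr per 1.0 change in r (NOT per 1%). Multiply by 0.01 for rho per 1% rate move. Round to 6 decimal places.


d1 = 0.0337952180; d2 = -0.4338585001
phi(d1) = 0.3987145261; exp(-qT) = 0.9947637572; exp(-rT) = 0.9792189646
N(-d2) = 0.6678044013
Rho = -K*T*exp(-rT)*N(-d2) = -31.9700 * 0.7500 * 0.9792189646 * 0.6678044013 = -15.679528

Answer: Rho = -15.679528


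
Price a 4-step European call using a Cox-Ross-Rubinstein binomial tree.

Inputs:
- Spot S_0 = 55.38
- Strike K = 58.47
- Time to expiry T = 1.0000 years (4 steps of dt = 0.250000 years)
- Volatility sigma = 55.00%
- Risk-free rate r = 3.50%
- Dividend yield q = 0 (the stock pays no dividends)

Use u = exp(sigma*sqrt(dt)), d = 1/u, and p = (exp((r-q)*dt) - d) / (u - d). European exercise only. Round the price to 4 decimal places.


dt = T/N = 0.250000
u = exp(sigma*sqrt(dt)) = 1.316531; d = 1/u = 0.759572
p = (exp((r-q)*dt) - d) / (u - d) = 0.447459
Discount per step: exp(-r*dt) = 0.991288
Stock lattice S(k, i) with i counting down-moves:
  k=0: S(0,0) = 55.3800
  k=1: S(1,0) = 72.9095; S(1,1) = 42.0651
  k=2: S(2,0) = 95.9876; S(2,1) = 55.3800; S(2,2) = 31.9515
  k=3: S(3,0) = 126.3706; S(3,1) = 72.9095; S(3,2) = 42.0651; S(3,3) = 24.2695
  k=4: S(4,0) = 166.3707; S(4,1) = 95.9876; S(4,2) = 55.3800; S(4,3) = 31.9515; S(4,4) = 18.4344
Terminal payoffs V(N, i) = max(S_T - K, 0):
  V(4,0) = 107.900714; V(4,1) = 37.517552; V(4,2) = 0.000000; V(4,3) = 0.000000; V(4,4) = 0.000000
Backward induction: V(k, i) = exp(-r*dt) * [p * V(k+1, i) + (1-p) * V(k+1, i+1)].
  V(3,0) = exp(-r*dt) * [p*107.900714 + (1-p)*37.517552] = 68.409937
  V(3,1) = exp(-r*dt) * [p*37.517552 + (1-p)*0.000000] = 16.641326
  V(3,2) = exp(-r*dt) * [p*0.000000 + (1-p)*0.000000] = 0.000000
  V(3,3) = exp(-r*dt) * [p*0.000000 + (1-p)*0.000000] = 0.000000
  V(2,0) = exp(-r*dt) * [p*68.409937 + (1-p)*16.641326] = 39.458891
  V(2,1) = exp(-r*dt) * [p*16.641326 + (1-p)*0.000000] = 7.381445
  V(2,2) = exp(-r*dt) * [p*0.000000 + (1-p)*0.000000] = 0.000000
  V(1,0) = exp(-r*dt) * [p*39.458891 + (1-p)*7.381445] = 21.545446
  V(1,1) = exp(-r*dt) * [p*7.381445 + (1-p)*0.000000] = 3.274122
  V(0,0) = exp(-r*dt) * [p*21.545446 + (1-p)*3.274122] = 11.350046

Answer: Price = V(0,0) = 11.3500


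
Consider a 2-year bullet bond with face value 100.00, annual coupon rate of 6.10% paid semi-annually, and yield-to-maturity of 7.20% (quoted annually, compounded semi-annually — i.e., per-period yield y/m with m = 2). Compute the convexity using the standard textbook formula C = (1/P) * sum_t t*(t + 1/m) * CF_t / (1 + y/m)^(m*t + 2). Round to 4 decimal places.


Coupon per period c = face * coupon_rate / m = 3.050000
Periods per year m = 2; per-period yield y/m = 0.036000
Number of cashflows N = 4
Cashflows (t years, CF_t, discount factor 1/(1+y/m)^(m*t), PV):
  t = 0.5000: CF_t = 3.050000, DF = 0.965251, PV = 2.944015
  t = 1.0000: CF_t = 3.050000, DF = 0.931709, PV = 2.841714
  t = 1.5000: CF_t = 3.050000, DF = 0.899333, PV = 2.742967
  t = 2.0000: CF_t = 103.050000, DF = 0.868082, PV = 89.455897
Price P = sum_t PV_t = 97.984593
Convexity numerator sum_t t*(t + 1/m) * CF_t / (1+y/m)^(m*t + 2):
  t = 0.5000: term = 1.371483
  t = 1.0000: term = 3.971477
  t = 1.5000: term = 7.666944
  t = 2.0000: term = 416.734512
Convexity = (1/P) * sum = 429.744417 / 97.984593 = 4.385837

Answer: Convexity = 4.3858


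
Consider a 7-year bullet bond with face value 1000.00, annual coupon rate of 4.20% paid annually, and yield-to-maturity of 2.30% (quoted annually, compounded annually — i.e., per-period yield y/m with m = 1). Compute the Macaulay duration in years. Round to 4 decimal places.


Answer: Macaulay duration = 6.2594 years

Derivation:
Coupon per period c = face * coupon_rate / m = 42.000000
Periods per year m = 1; per-period yield y/m = 0.023000
Number of cashflows N = 7
Cashflows (t years, CF_t, discount factor 1/(1+y/m)^(m*t), PV):
  t = 1.0000: CF_t = 42.000000, DF = 0.977517, PV = 41.055718
  t = 2.0000: CF_t = 42.000000, DF = 0.955540, PV = 40.132667
  t = 3.0000: CF_t = 42.000000, DF = 0.934056, PV = 39.230369
  t = 4.0000: CF_t = 42.000000, DF = 0.913056, PV = 38.348356
  t = 5.0000: CF_t = 42.000000, DF = 0.892528, PV = 37.486174
  t = 6.0000: CF_t = 42.000000, DF = 0.872461, PV = 36.643377
  t = 7.0000: CF_t = 1042.000000, DF = 0.852846, PV = 888.665424
Price P = sum_t PV_t = 1121.562086
Macaulay numerator sum_t t * PV_t:
  t * PV_t at t = 1.0000: 41.055718
  t * PV_t at t = 2.0000: 80.265334
  t * PV_t at t = 3.0000: 117.691106
  t * PV_t at t = 4.0000: 153.393426
  t * PV_t at t = 5.0000: 187.430872
  t * PV_t at t = 6.0000: 219.860261
  t * PV_t at t = 7.0000: 6220.657967
Macaulay duration D = (sum_t t * PV_t) / P = 7020.354684 / 1121.562086 = 6.259444


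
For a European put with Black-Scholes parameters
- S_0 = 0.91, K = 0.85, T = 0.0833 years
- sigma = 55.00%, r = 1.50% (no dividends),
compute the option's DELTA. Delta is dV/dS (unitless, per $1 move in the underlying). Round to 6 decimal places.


d1 = 0.5169276746; d2 = 0.3581881080
phi(d1) = 0.3490480652; exp(-qT) = 1.0000000000; exp(-rT) = 0.9987512803
N(-d1) = 0.3026033240
Delta = -exp(-qT) * N(-d1) = -1.0000000000 * 0.3026033240 = -0.302603

Answer: Delta = -0.302603


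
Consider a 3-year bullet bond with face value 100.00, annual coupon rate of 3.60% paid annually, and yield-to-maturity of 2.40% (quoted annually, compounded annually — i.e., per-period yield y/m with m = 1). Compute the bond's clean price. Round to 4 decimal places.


Answer: Price = 103.4339

Derivation:
Coupon per period c = face * coupon_rate / m = 3.600000
Periods per year m = 1; per-period yield y/m = 0.024000
Number of cashflows N = 3
Cashflows (t years, CF_t, discount factor 1/(1+y/m)^(m*t), PV):
  t = 1.0000: CF_t = 3.600000, DF = 0.976562, PV = 3.515625
  t = 2.0000: CF_t = 3.600000, DF = 0.953674, PV = 3.433228
  t = 3.0000: CF_t = 103.600000, DF = 0.931323, PV = 96.485019
Price P = sum_t PV_t = 103.433871


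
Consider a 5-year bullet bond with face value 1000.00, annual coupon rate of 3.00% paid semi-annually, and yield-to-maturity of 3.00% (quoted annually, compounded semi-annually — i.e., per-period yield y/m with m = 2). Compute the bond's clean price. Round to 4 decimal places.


Coupon per period c = face * coupon_rate / m = 15.000000
Periods per year m = 2; per-period yield y/m = 0.015000
Number of cashflows N = 10
Cashflows (t years, CF_t, discount factor 1/(1+y/m)^(m*t), PV):
  t = 0.5000: CF_t = 15.000000, DF = 0.985222, PV = 14.778325
  t = 1.0000: CF_t = 15.000000, DF = 0.970662, PV = 14.559926
  t = 1.5000: CF_t = 15.000000, DF = 0.956317, PV = 14.344755
  t = 2.0000: CF_t = 15.000000, DF = 0.942184, PV = 14.132763
  t = 2.5000: CF_t = 15.000000, DF = 0.928260, PV = 13.923905
  t = 3.0000: CF_t = 15.000000, DF = 0.914542, PV = 13.718133
  t = 3.5000: CF_t = 15.000000, DF = 0.901027, PV = 13.515402
  t = 4.0000: CF_t = 15.000000, DF = 0.887711, PV = 13.315667
  t = 4.5000: CF_t = 15.000000, DF = 0.874592, PV = 13.118884
  t = 5.0000: CF_t = 1015.000000, DF = 0.861667, PV = 874.592240
Price P = sum_t PV_t = 1000.000000

Answer: Price = 1000.0000


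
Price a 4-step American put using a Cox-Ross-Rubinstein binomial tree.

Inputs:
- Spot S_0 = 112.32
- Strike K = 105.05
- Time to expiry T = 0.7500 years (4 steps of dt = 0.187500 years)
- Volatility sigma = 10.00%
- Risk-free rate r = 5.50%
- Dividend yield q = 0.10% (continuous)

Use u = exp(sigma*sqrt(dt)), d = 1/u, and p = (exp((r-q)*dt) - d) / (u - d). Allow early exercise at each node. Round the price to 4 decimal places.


Answer: Price = V(0,0) = 0.5961

Derivation:
dt = T/N = 0.187500
u = exp(sigma*sqrt(dt)) = 1.044252; d = 1/u = 0.957623
p = (exp((r-q)*dt) - d) / (u - d) = 0.606647
Discount per step: exp(-r*dt) = 0.989740
Stock lattice S(k, i) with i counting down-moves:
  k=0: S(0,0) = 112.3200
  k=1: S(1,0) = 117.2904; S(1,1) = 107.5602
  k=2: S(2,0) = 122.4808; S(2,1) = 112.3200; S(2,2) = 103.0021
  k=3: S(3,0) = 127.9009; S(3,1) = 117.2904; S(3,2) = 107.5602; S(3,3) = 98.6372
  k=4: S(4,0) = 133.5608; S(4,1) = 122.4808; S(4,2) = 112.3200; S(4,3) = 103.0021; S(4,4) = 94.4572
Terminal payoffs V(N, i) = max(K - S_T, 0):
  V(4,0) = 0.000000; V(4,1) = 0.000000; V(4,2) = 0.000000; V(4,3) = 2.047898; V(4,4) = 10.592796
Backward induction: V(k, i) = exp(-r*dt) * [p * V(k+1, i) + (1-p) * V(k+1, i+1)]; then take max(V_cont, immediate exercise) for American.
  V(3,0) = exp(-r*dt) * [p*0.000000 + (1-p)*0.000000] = 0.000000; exercise = 0.000000; V(3,0) = max -> 0.000000
  V(3,1) = exp(-r*dt) * [p*0.000000 + (1-p)*0.000000] = 0.000000; exercise = 0.000000; V(3,1) = max -> 0.000000
  V(3,2) = exp(-r*dt) * [p*0.000000 + (1-p)*2.047898] = 0.797282; exercise = 0.000000; V(3,2) = max -> 0.797282
  V(3,3) = exp(-r*dt) * [p*2.047898 + (1-p)*10.592796] = 5.353565; exercise = 6.412834; V(3,3) = max -> 6.412834
  V(2,0) = exp(-r*dt) * [p*0.000000 + (1-p)*0.000000] = 0.000000; exercise = 0.000000; V(2,0) = max -> 0.000000
  V(2,1) = exp(-r*dt) * [p*0.000000 + (1-p)*0.797282] = 0.310396; exercise = 0.000000; V(2,1) = max -> 0.310396
  V(2,2) = exp(-r*dt) * [p*0.797282 + (1-p)*6.412834] = 2.975335; exercise = 2.047898; V(2,2) = max -> 2.975335
  V(1,0) = exp(-r*dt) * [p*0.000000 + (1-p)*0.310396] = 0.120843; exercise = 0.000000; V(1,0) = max -> 0.120843
  V(1,1) = exp(-r*dt) * [p*0.310396 + (1-p)*2.975335] = 1.344718; exercise = 0.000000; V(1,1) = max -> 1.344718
  V(0,0) = exp(-r*dt) * [p*0.120843 + (1-p)*1.344718] = 0.596079; exercise = 0.000000; V(0,0) = max -> 0.596079


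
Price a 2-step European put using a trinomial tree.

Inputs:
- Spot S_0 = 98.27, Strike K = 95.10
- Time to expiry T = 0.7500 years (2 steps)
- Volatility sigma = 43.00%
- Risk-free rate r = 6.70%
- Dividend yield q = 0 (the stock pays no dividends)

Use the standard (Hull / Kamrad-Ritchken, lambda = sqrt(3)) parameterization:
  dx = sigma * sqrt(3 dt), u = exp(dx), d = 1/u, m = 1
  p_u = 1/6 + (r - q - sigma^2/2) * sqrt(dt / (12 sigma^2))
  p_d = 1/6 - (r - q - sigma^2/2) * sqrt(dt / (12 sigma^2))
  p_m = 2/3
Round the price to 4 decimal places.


dt = T/N = 0.375000; dx = sigma*sqrt(3*dt) = 0.456084
u = exp(dx) = 1.577883; d = 1/u = 0.633761
p_u = 0.156204, p_m = 0.666667, p_d = 0.177129
Discount per step: exp(-r*dt) = 0.975188
Stock lattice S(k, j) with j the centered position index:
  k=0: S(0,+0) = 98.2700
  k=1: S(1,-1) = 62.2797; S(1,+0) = 98.2700; S(1,+1) = 155.0585
  k=2: S(2,-2) = 39.4704; S(2,-1) = 62.2797; S(2,+0) = 98.2700; S(2,+1) = 155.0585; S(2,+2) = 244.6642
Terminal payoffs V(N, j) = max(K - S_T, 0):
  V(2,-2) = 55.629599; V(2,-1) = 32.820338; V(2,+0) = 0.000000; V(2,+1) = 0.000000; V(2,+2) = 0.000000
Backward induction: V(k, j) = exp(-r*dt) * [p_u * V(k+1, j+1) + p_m * V(k+1, j) + p_d * V(k+1, j-1)]
  V(1,-1) = exp(-r*dt) * [p_u*0.000000 + p_m*32.820338 + p_d*55.629599] = 30.946481
  V(1,+0) = exp(-r*dt) * [p_u*0.000000 + p_m*0.000000 + p_d*32.820338] = 5.669203
  V(1,+1) = exp(-r*dt) * [p_u*0.000000 + p_m*0.000000 + p_d*0.000000] = 0.000000
  V(0,+0) = exp(-r*dt) * [p_u*0.000000 + p_m*5.669203 + p_d*30.946481] = 9.031216

Answer: Price = V(0,0) = 9.0312


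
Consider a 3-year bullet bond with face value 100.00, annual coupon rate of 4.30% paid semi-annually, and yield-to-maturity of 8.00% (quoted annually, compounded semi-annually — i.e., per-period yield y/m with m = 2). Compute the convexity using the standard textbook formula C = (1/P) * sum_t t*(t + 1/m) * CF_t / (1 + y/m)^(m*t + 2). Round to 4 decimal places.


Coupon per period c = face * coupon_rate / m = 2.150000
Periods per year m = 2; per-period yield y/m = 0.040000
Number of cashflows N = 6
Cashflows (t years, CF_t, discount factor 1/(1+y/m)^(m*t), PV):
  t = 0.5000: CF_t = 2.150000, DF = 0.961538, PV = 2.067308
  t = 1.0000: CF_t = 2.150000, DF = 0.924556, PV = 1.987796
  t = 1.5000: CF_t = 2.150000, DF = 0.888996, PV = 1.911342
  t = 2.0000: CF_t = 2.150000, DF = 0.854804, PV = 1.837829
  t = 2.5000: CF_t = 2.150000, DF = 0.821927, PV = 1.767143
  t = 3.0000: CF_t = 102.150000, DF = 0.790315, PV = 80.730629
Price P = sum_t PV_t = 90.302047
Convexity numerator sum_t t*(t + 1/m) * CF_t / (1+y/m)^(m*t + 2):
  t = 0.5000: term = 0.955671
  t = 1.0000: term = 2.756744
  t = 1.5000: term = 5.301430
  t = 2.0000: term = 8.495881
  t = 2.5000: term = 12.253675
  t = 3.0000: term = 783.720047
Convexity = (1/P) * sum = 813.483447 / 90.302047 = 9.008472

Answer: Convexity = 9.0085


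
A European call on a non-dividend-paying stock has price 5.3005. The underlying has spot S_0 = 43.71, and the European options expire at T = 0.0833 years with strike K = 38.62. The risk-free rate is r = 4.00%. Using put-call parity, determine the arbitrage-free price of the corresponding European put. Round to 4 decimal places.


Put-call parity: C - P = S_0 * exp(-qT) - K * exp(-rT).
S_0 * exp(-qT) = 43.7100 * 1.00000000 = 43.71000000
K * exp(-rT) = 38.6200 * 0.99667354 = 38.49153231
P = C - S*exp(-qT) + K*exp(-rT)
P = 5.3005 - 43.71000000 + 38.49153231 = 0.0820

Answer: Put price = 0.0820


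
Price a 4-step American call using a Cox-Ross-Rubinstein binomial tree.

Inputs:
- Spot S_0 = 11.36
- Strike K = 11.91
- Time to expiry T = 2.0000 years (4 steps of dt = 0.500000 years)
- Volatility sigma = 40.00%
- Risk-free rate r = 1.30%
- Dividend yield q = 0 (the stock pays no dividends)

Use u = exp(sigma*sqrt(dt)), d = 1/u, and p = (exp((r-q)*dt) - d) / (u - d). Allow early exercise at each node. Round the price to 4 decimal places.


Answer: Price = V(0,0) = 2.3727

Derivation:
dt = T/N = 0.500000
u = exp(sigma*sqrt(dt)) = 1.326896; d = 1/u = 0.753638
p = (exp((r-q)*dt) - d) / (u - d) = 0.441133
Discount per step: exp(-r*dt) = 0.993521
Stock lattice S(k, i) with i counting down-moves:
  k=0: S(0,0) = 11.3600
  k=1: S(1,0) = 15.0735; S(1,1) = 8.5613
  k=2: S(2,0) = 20.0010; S(2,1) = 11.3600; S(2,2) = 6.4521
  k=3: S(3,0) = 26.5393; S(3,1) = 15.0735; S(3,2) = 8.5613; S(3,3) = 4.8626
  k=4: S(4,0) = 35.2149; S(4,1) = 20.0010; S(4,2) = 11.3600; S(4,3) = 6.4521; S(4,4) = 3.6646
Terminal payoffs V(N, i) = max(S_T - K, 0):
  V(4,0) = 23.304899; V(4,1) = 8.091031; V(4,2) = 0.000000; V(4,3) = 0.000000; V(4,4) = 0.000000
Backward induction: V(k, i) = exp(-r*dt) * [p * V(k+1, i) + (1-p) * V(k+1, i+1)]; then take max(V_cont, immediate exercise) for American.
  V(3,0) = exp(-r*dt) * [p*23.304899 + (1-p)*8.091031] = 14.706461; exercise = 14.629297; V(3,0) = max -> 14.706461
  V(3,1) = exp(-r*dt) * [p*8.091031 + (1-p)*0.000000] = 3.546093; exercise = 3.163544; V(3,1) = max -> 3.546093
  V(3,2) = exp(-r*dt) * [p*0.000000 + (1-p)*0.000000] = 0.000000; exercise = 0.000000; V(3,2) = max -> 0.000000
  V(3,3) = exp(-r*dt) * [p*0.000000 + (1-p)*0.000000] = 0.000000; exercise = 0.000000; V(3,3) = max -> 0.000000
  V(2,0) = exp(-r*dt) * [p*14.706461 + (1-p)*3.546093] = 8.414424; exercise = 8.091031; V(2,0) = max -> 8.414424
  V(2,1) = exp(-r*dt) * [p*3.546093 + (1-p)*0.000000] = 1.554162; exercise = 0.000000; V(2,1) = max -> 1.554162
  V(2,2) = exp(-r*dt) * [p*0.000000 + (1-p)*0.000000] = 0.000000; exercise = 0.000000; V(2,2) = max -> 0.000000
  V(1,0) = exp(-r*dt) * [p*8.414424 + (1-p)*1.554162] = 4.550771; exercise = 3.163544; V(1,0) = max -> 4.550771
  V(1,1) = exp(-r*dt) * [p*1.554162 + (1-p)*0.000000] = 0.681150; exercise = 0.000000; V(1,1) = max -> 0.681150
  V(0,0) = exp(-r*dt) * [p*4.550771 + (1-p)*0.681150] = 2.372693; exercise = 0.000000; V(0,0) = max -> 2.372693


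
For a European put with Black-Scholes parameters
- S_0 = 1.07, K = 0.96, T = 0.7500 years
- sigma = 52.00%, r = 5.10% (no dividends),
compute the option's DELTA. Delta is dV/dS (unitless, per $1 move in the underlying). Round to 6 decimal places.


Answer: Delta = -0.290819

Derivation:
d1 = 0.5509934366; d2 = 0.1006602267
phi(d1) = 0.3427563559; exp(-qT) = 1.0000000000; exp(-rT) = 0.9624722927
N(-d1) = 0.2908190869
Delta = -exp(-qT) * N(-d1) = -1.0000000000 * 0.2908190869 = -0.290819


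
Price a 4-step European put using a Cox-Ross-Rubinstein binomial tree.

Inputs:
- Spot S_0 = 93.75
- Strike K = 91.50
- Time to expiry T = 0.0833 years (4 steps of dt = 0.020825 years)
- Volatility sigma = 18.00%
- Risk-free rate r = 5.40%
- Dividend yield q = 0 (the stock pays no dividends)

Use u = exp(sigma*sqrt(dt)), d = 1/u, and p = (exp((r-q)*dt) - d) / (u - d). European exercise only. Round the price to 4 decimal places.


dt = T/N = 0.020825
u = exp(sigma*sqrt(dt)) = 1.026316; d = 1/u = 0.974359
p = (exp((r-q)*dt) - d) / (u - d) = 0.515163
Discount per step: exp(-r*dt) = 0.998876
Stock lattice S(k, i) with i counting down-moves:
  k=0: S(0,0) = 93.7500
  k=1: S(1,0) = 96.2171; S(1,1) = 91.3461
  k=2: S(2,0) = 98.7491; S(2,1) = 93.7500; S(2,2) = 89.0039
  k=3: S(3,0) = 101.3478; S(3,1) = 96.2171; S(3,2) = 91.3461; S(3,3) = 86.7218
  k=4: S(4,0) = 104.0149; S(4,1) = 98.7491; S(4,2) = 93.7500; S(4,3) = 89.0039; S(4,4) = 84.4981
Terminal payoffs V(N, i) = max(K - S_T, 0):
  V(4,0) = 0.000000; V(4,1) = 0.000000; V(4,2) = 0.000000; V(4,3) = 2.496069; V(4,4) = 7.001870
Backward induction: V(k, i) = exp(-r*dt) * [p * V(k+1, i) + (1-p) * V(k+1, i+1)].
  V(3,0) = exp(-r*dt) * [p*0.000000 + (1-p)*0.000000] = 0.000000
  V(3,1) = exp(-r*dt) * [p*0.000000 + (1-p)*0.000000] = 0.000000
  V(3,2) = exp(-r*dt) * [p*0.000000 + (1-p)*2.496069] = 1.208828
  V(3,3) = exp(-r*dt) * [p*2.496069 + (1-p)*7.001870] = 4.675390
  V(2,0) = exp(-r*dt) * [p*0.000000 + (1-p)*0.000000] = 0.000000
  V(2,1) = exp(-r*dt) * [p*0.000000 + (1-p)*1.208828] = 0.585426
  V(2,2) = exp(-r*dt) * [p*1.208828 + (1-p)*4.675390] = 2.886299
  V(1,0) = exp(-r*dt) * [p*0.000000 + (1-p)*0.585426] = 0.283518
  V(1,1) = exp(-r*dt) * [p*0.585426 + (1-p)*2.886299] = 1.699064
  V(0,0) = exp(-r*dt) * [p*0.283518 + (1-p)*1.699064] = 0.968738

Answer: Price = V(0,0) = 0.9687


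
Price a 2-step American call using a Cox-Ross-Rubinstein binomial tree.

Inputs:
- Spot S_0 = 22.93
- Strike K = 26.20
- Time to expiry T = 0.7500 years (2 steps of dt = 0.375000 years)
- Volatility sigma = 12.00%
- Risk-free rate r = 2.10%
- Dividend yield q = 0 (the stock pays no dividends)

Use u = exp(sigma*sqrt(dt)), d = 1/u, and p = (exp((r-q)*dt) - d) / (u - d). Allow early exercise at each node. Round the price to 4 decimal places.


Answer: Price = V(0,0) = 0.1016

Derivation:
dt = T/N = 0.375000
u = exp(sigma*sqrt(dt)) = 1.076252; d = 1/u = 0.929150
p = (exp((r-q)*dt) - d) / (u - d) = 0.535383
Discount per step: exp(-r*dt) = 0.992156
Stock lattice S(k, i) with i counting down-moves:
  k=0: S(0,0) = 22.9300
  k=1: S(1,0) = 24.6785; S(1,1) = 21.3054
  k=2: S(2,0) = 26.5602; S(2,1) = 22.9300; S(2,2) = 19.7959
Terminal payoffs V(N, i) = max(S_T - K, 0):
  V(2,0) = 0.360243; V(2,1) = 0.000000; V(2,2) = 0.000000
Backward induction: V(k, i) = exp(-r*dt) * [p * V(k+1, i) + (1-p) * V(k+1, i+1)]; then take max(V_cont, immediate exercise) for American.
  V(1,0) = exp(-r*dt) * [p*0.360243 + (1-p)*0.000000] = 0.191355; exercise = 0.000000; V(1,0) = max -> 0.191355
  V(1,1) = exp(-r*dt) * [p*0.000000 + (1-p)*0.000000] = 0.000000; exercise = 0.000000; V(1,1) = max -> 0.000000
  V(0,0) = exp(-r*dt) * [p*0.191355 + (1-p)*0.000000] = 0.101645; exercise = 0.000000; V(0,0) = max -> 0.101645


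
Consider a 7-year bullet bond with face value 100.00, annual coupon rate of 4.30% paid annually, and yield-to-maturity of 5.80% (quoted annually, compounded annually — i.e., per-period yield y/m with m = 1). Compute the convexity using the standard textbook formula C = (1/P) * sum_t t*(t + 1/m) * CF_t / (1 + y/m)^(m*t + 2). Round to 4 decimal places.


Answer: Convexity = 42.0076

Derivation:
Coupon per period c = face * coupon_rate / m = 4.300000
Periods per year m = 1; per-period yield y/m = 0.058000
Number of cashflows N = 7
Cashflows (t years, CF_t, discount factor 1/(1+y/m)^(m*t), PV):
  t = 1.0000: CF_t = 4.300000, DF = 0.945180, PV = 4.064272
  t = 2.0000: CF_t = 4.300000, DF = 0.893364, PV = 3.841467
  t = 3.0000: CF_t = 4.300000, DF = 0.844390, PV = 3.630876
  t = 4.0000: CF_t = 4.300000, DF = 0.798100, PV = 3.431830
  t = 5.0000: CF_t = 4.300000, DF = 0.754348, PV = 3.243696
  t = 6.0000: CF_t = 4.300000, DF = 0.712994, PV = 3.065875
  t = 7.0000: CF_t = 104.300000, DF = 0.673908, PV = 70.288558
Price P = sum_t PV_t = 91.566575
Convexity numerator sum_t t*(t + 1/m) * CF_t / (1+y/m)^(m*t + 2):
  t = 1.0000: term = 7.261753
  t = 2.0000: term = 20.590981
  t = 3.0000: term = 38.924349
  t = 4.0000: term = 61.317501
  t = 5.0000: term = 86.934075
  t = 6.0000: term = 115.035638
  t = 7.0000: term = 3516.424734
Convexity = (1/P) * sum = 3846.489030 / 91.566575 = 42.007567


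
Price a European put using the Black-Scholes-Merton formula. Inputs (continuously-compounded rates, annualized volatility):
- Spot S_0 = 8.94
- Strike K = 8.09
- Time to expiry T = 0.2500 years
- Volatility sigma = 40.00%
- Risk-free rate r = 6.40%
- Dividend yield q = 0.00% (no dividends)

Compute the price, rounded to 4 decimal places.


Answer: Price = 0.2934

Derivation:
d1 = (ln(S/K) + (r - q + 0.5*sigma^2) * T) / (sigma * sqrt(T)) = 0.67953429
d2 = d1 - sigma * sqrt(T) = 0.47953429
exp(-rT) = 0.98412732; exp(-qT) = 1.00000000
P = K * exp(-rT) * N(-d2) - S_0 * exp(-qT) * N(-d1)
N(-d1) = 0.24839969; N(-d2) = 0.31577929
P = 8.0900 * 0.98412732 * 0.31577929 - 8.9400 * 1.00000000 * 0.24839969 = 0.2934


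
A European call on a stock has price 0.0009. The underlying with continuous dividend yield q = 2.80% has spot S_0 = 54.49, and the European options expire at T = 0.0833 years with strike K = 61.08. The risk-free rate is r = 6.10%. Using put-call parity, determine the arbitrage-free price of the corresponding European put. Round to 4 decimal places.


Answer: Put price = 6.4083

Derivation:
Put-call parity: C - P = S_0 * exp(-qT) - K * exp(-rT).
S_0 * exp(-qT) = 54.4900 * 0.99767032 = 54.36305562
K * exp(-rT) = 61.0800 * 0.99493159 = 60.77042139
P = C - S*exp(-qT) + K*exp(-rT)
P = 0.0009 - 54.36305562 + 60.77042139 = 6.4083


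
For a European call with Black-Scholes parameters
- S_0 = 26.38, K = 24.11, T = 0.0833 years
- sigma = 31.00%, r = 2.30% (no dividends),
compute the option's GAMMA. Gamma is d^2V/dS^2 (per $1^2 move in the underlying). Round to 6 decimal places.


d1 = 1.0718277415; d2 = 0.9823563494
phi(d1) = 0.2246198442; exp(-qT) = 1.0000000000; exp(-rT) = 0.9980859342
Gamma = exp(-qT) * phi(d1) / (S * sigma * sqrt(T)) = 1.0000000000 * 0.2246198442 / (26.3800 * 0.3100 * 0.2886173938) = 0.095168

Answer: Gamma = 0.095168


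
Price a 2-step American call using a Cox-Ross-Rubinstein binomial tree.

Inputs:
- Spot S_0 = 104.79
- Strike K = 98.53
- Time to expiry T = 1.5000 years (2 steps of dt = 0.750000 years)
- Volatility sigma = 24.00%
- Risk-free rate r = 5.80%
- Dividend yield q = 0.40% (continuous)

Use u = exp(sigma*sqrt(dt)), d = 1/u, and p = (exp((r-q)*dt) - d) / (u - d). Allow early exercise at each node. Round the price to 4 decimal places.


dt = T/N = 0.750000
u = exp(sigma*sqrt(dt)) = 1.231024; d = 1/u = 0.812332
p = (exp((r-q)*dt) - d) / (u - d) = 0.546940
Discount per step: exp(-r*dt) = 0.957433
Stock lattice S(k, i) with i counting down-moves:
  k=0: S(0,0) = 104.7900
  k=1: S(1,0) = 128.9990; S(1,1) = 85.1243
  k=2: S(2,0) = 158.8008; S(2,1) = 104.7900; S(2,2) = 69.1492
Terminal payoffs V(N, i) = max(S_T - K, 0):
  V(2,0) = 60.270793; V(2,1) = 6.260000; V(2,2) = 0.000000
Backward induction: V(k, i) = exp(-r*dt) * [p * V(k+1, i) + (1-p) * V(k+1, i+1)]; then take max(V_cont, immediate exercise) for American.
  V(1,0) = exp(-r*dt) * [p*60.270793 + (1-p)*6.260000] = 34.276727; exercise = 30.468973; V(1,0) = max -> 34.276727
  V(1,1) = exp(-r*dt) * [p*6.260000 + (1-p)*0.000000] = 3.278101; exercise = 0.000000; V(1,1) = max -> 3.278101
  V(0,0) = exp(-r*dt) * [p*34.276727 + (1-p)*3.278101] = 19.371247; exercise = 6.260000; V(0,0) = max -> 19.371247

Answer: Price = V(0,0) = 19.3712


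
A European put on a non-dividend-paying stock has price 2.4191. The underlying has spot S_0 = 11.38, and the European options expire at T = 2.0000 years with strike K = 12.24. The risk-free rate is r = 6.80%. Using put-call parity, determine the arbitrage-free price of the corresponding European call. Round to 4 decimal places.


Answer: Call price = 3.1155

Derivation:
Put-call parity: C - P = S_0 * exp(-qT) - K * exp(-rT).
S_0 * exp(-qT) = 11.3800 * 1.00000000 = 11.38000000
K * exp(-rT) = 12.2400 * 0.87284263 = 10.68359382
C = P + S*exp(-qT) - K*exp(-rT)
C = 2.4191 + 11.38000000 - 10.68359382 = 3.1155
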